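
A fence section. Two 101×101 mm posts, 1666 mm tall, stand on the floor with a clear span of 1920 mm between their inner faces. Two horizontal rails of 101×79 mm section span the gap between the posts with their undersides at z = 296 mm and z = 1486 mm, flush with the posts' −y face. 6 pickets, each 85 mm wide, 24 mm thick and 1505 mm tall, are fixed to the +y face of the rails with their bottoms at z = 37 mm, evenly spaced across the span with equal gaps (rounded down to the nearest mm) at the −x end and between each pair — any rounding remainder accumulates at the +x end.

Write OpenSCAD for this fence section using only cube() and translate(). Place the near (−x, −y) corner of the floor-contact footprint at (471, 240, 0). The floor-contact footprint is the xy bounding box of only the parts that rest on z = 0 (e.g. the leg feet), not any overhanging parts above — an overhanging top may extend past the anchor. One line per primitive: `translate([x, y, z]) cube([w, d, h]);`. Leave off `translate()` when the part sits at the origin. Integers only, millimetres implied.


translate([471, 240, 0]) cube([101, 101, 1666]);
translate([2492, 240, 0]) cube([101, 101, 1666]);
translate([572, 240, 296]) cube([1920, 101, 79]);
translate([572, 240, 1486]) cube([1920, 101, 79]);
translate([773, 341, 37]) cube([85, 24, 1505]);
translate([1059, 341, 37]) cube([85, 24, 1505]);
translate([1345, 341, 37]) cube([85, 24, 1505]);
translate([1631, 341, 37]) cube([85, 24, 1505]);
translate([1917, 341, 37]) cube([85, 24, 1505]);
translate([2203, 341, 37]) cube([85, 24, 1505]);


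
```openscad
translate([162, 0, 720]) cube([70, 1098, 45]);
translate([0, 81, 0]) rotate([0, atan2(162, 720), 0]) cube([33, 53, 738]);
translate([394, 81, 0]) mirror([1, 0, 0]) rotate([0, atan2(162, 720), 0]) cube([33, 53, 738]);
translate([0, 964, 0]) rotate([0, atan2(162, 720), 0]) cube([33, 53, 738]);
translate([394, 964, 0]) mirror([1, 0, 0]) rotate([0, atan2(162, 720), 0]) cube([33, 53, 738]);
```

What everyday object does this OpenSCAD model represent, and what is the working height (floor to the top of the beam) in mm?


A sawhorse. The overall height is 765 mm.

A beam across two mirrored pairs of raked legs — a sawhorse. The beam's underside is at z = 720 (matching the legs' vertical rise in atan2(162, 720)) and the beam is 45 mm tall, so its top is at 720 + 45 = 765 mm. The raked legs top out at the beam's underside, so that is the highest point.


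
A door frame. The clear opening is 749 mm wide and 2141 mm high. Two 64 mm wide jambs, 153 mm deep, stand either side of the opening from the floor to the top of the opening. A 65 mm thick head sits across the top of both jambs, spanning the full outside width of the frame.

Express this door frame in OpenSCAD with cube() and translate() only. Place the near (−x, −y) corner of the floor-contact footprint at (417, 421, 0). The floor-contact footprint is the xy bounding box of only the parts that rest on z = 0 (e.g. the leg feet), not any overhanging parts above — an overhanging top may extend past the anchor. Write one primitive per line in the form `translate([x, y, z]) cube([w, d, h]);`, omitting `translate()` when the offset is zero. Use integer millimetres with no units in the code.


translate([417, 421, 0]) cube([64, 153, 2141]);
translate([1230, 421, 0]) cube([64, 153, 2141]);
translate([417, 421, 2141]) cube([877, 153, 65]);


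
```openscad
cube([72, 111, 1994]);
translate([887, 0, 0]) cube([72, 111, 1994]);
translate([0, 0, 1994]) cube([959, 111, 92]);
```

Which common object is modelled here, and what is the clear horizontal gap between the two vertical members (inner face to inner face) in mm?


A door frame. The clear opening width is 815 mm.

Two 1994 mm tall posts with a header on top — a door frame. The left jamb is 72 mm wide at x = 0; the right jamb starts at x = 887. The clear opening is 887 − 72 = 815 mm.


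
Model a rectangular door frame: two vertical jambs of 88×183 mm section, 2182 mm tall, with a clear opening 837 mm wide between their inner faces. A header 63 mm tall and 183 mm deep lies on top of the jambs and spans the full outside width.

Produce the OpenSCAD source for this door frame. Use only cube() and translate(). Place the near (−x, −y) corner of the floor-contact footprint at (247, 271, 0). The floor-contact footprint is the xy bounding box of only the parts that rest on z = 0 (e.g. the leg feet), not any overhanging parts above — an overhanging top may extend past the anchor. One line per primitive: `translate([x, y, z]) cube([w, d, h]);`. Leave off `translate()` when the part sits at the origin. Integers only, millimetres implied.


translate([247, 271, 0]) cube([88, 183, 2182]);
translate([1172, 271, 0]) cube([88, 183, 2182]);
translate([247, 271, 2182]) cube([1013, 183, 63]);


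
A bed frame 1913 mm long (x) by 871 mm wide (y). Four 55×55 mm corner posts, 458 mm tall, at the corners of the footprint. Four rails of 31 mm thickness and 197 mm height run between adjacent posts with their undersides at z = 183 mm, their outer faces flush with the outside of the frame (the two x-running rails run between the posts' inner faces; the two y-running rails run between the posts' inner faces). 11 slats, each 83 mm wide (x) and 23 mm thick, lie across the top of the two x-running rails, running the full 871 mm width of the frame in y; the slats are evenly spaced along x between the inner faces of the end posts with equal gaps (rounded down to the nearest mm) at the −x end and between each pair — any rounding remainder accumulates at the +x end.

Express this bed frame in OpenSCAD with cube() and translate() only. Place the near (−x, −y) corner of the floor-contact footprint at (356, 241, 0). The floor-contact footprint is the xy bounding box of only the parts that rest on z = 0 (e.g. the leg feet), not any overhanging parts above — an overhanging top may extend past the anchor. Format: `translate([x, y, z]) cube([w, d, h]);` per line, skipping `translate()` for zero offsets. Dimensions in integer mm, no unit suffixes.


translate([356, 241, 0]) cube([55, 55, 458]);
translate([356, 1057, 0]) cube([55, 55, 458]);
translate([2214, 241, 0]) cube([55, 55, 458]);
translate([2214, 1057, 0]) cube([55, 55, 458]);
translate([411, 241, 183]) cube([1803, 31, 197]);
translate([411, 1081, 183]) cube([1803, 31, 197]);
translate([356, 296, 183]) cube([31, 761, 197]);
translate([2238, 296, 183]) cube([31, 761, 197]);
translate([485, 241, 380]) cube([83, 871, 23]);
translate([642, 241, 380]) cube([83, 871, 23]);
translate([799, 241, 380]) cube([83, 871, 23]);
translate([956, 241, 380]) cube([83, 871, 23]);
translate([1113, 241, 380]) cube([83, 871, 23]);
translate([1270, 241, 380]) cube([83, 871, 23]);
translate([1427, 241, 380]) cube([83, 871, 23]);
translate([1584, 241, 380]) cube([83, 871, 23]);
translate([1741, 241, 380]) cube([83, 871, 23]);
translate([1898, 241, 380]) cube([83, 871, 23]);
translate([2055, 241, 380]) cube([83, 871, 23]);


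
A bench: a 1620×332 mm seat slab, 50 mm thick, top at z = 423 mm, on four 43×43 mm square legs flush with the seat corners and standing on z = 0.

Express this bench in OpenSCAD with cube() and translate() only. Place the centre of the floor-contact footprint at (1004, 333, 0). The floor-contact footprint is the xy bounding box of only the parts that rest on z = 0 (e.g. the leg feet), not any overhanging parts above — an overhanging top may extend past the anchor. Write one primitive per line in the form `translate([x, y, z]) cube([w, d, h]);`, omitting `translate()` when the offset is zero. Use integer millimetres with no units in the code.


translate([194, 167, 373]) cube([1620, 332, 50]);
translate([194, 167, 0]) cube([43, 43, 373]);
translate([194, 456, 0]) cube([43, 43, 373]);
translate([1771, 167, 0]) cube([43, 43, 373]);
translate([1771, 456, 0]) cube([43, 43, 373]);


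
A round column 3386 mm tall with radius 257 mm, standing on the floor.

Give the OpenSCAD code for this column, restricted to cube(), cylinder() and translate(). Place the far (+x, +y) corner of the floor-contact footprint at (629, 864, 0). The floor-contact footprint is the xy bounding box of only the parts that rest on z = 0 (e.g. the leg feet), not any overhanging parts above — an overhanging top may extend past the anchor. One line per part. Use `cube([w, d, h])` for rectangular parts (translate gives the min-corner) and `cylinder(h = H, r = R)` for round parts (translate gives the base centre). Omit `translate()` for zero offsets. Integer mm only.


translate([372, 607, 0]) cylinder(h = 3386, r = 257);


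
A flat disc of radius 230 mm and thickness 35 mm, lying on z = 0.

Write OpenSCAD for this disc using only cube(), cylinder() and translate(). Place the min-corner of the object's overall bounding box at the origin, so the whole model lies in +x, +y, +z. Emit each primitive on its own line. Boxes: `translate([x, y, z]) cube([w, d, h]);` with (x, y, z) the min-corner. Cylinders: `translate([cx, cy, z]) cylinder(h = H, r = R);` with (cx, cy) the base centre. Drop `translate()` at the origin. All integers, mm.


translate([230, 230, 0]) cylinder(h = 35, r = 230);


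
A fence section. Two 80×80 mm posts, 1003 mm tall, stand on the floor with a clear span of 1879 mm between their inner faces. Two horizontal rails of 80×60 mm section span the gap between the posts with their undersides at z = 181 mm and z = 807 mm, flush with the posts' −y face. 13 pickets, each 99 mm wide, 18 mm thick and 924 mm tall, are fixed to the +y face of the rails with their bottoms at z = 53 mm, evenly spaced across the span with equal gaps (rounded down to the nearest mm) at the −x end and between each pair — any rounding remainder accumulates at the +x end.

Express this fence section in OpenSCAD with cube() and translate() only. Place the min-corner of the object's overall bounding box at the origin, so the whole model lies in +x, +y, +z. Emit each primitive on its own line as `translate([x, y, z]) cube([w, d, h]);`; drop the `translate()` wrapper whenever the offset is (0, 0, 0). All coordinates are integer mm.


cube([80, 80, 1003]);
translate([1959, 0, 0]) cube([80, 80, 1003]);
translate([80, 0, 181]) cube([1879, 80, 60]);
translate([80, 0, 807]) cube([1879, 80, 60]);
translate([122, 80, 53]) cube([99, 18, 924]);
translate([263, 80, 53]) cube([99, 18, 924]);
translate([404, 80, 53]) cube([99, 18, 924]);
translate([545, 80, 53]) cube([99, 18, 924]);
translate([686, 80, 53]) cube([99, 18, 924]);
translate([827, 80, 53]) cube([99, 18, 924]);
translate([968, 80, 53]) cube([99, 18, 924]);
translate([1109, 80, 53]) cube([99, 18, 924]);
translate([1250, 80, 53]) cube([99, 18, 924]);
translate([1391, 80, 53]) cube([99, 18, 924]);
translate([1532, 80, 53]) cube([99, 18, 924]);
translate([1673, 80, 53]) cube([99, 18, 924]);
translate([1814, 80, 53]) cube([99, 18, 924]);


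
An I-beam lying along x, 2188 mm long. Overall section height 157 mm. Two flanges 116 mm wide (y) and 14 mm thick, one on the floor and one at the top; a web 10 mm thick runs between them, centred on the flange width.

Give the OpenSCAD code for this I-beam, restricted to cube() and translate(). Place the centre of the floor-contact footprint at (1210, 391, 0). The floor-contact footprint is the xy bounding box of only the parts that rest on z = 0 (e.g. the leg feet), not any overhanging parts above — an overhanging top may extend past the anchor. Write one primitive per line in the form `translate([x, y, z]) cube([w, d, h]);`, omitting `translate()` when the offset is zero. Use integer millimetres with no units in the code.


translate([116, 333, 0]) cube([2188, 116, 14]);
translate([116, 386, 14]) cube([2188, 10, 129]);
translate([116, 333, 143]) cube([2188, 116, 14]);


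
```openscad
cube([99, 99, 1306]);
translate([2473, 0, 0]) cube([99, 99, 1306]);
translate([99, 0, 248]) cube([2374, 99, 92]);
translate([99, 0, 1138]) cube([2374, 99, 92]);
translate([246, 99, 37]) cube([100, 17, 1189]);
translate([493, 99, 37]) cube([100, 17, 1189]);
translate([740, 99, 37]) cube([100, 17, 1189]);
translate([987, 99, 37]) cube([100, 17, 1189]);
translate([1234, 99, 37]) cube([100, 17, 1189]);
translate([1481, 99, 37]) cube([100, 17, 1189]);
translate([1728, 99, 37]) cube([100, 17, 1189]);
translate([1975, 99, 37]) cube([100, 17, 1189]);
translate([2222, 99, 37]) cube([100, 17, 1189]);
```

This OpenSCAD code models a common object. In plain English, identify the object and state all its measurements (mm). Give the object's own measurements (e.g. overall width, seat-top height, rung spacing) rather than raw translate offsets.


A fence section. Two 99×99 mm posts, 1306 mm tall, stand on the floor with a clear span of 2374 mm between their inner faces. Two horizontal rails of 99×92 mm section span the gap between the posts with their undersides at z = 248 mm and z = 1138 mm, flush with the posts' −y face. 9 pickets, each 100 mm wide, 17 mm thick and 1189 mm tall, are fixed to the +y face of the rails with their bottoms at z = 37 mm, spaced across the span with a 147 mm gap after the −x post and between neighbouring pickets, with 151 mm left before the +x post.


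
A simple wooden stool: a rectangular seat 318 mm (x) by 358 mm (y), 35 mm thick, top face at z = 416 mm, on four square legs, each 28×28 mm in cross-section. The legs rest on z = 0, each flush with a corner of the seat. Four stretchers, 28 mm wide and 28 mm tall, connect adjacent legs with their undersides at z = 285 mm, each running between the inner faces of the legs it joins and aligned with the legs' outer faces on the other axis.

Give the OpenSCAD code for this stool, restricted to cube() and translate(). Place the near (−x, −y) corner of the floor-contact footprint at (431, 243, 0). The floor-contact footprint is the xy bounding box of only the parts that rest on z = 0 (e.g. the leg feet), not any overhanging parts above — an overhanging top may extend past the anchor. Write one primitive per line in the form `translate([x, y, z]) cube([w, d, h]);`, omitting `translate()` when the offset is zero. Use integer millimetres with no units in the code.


translate([431, 243, 381]) cube([318, 358, 35]);
translate([431, 243, 0]) cube([28, 28, 381]);
translate([721, 243, 0]) cube([28, 28, 381]);
translate([431, 573, 0]) cube([28, 28, 381]);
translate([721, 573, 0]) cube([28, 28, 381]);
translate([459, 243, 285]) cube([262, 28, 28]);
translate([459, 573, 285]) cube([262, 28, 28]);
translate([431, 271, 285]) cube([28, 302, 28]);
translate([721, 271, 285]) cube([28, 302, 28]);


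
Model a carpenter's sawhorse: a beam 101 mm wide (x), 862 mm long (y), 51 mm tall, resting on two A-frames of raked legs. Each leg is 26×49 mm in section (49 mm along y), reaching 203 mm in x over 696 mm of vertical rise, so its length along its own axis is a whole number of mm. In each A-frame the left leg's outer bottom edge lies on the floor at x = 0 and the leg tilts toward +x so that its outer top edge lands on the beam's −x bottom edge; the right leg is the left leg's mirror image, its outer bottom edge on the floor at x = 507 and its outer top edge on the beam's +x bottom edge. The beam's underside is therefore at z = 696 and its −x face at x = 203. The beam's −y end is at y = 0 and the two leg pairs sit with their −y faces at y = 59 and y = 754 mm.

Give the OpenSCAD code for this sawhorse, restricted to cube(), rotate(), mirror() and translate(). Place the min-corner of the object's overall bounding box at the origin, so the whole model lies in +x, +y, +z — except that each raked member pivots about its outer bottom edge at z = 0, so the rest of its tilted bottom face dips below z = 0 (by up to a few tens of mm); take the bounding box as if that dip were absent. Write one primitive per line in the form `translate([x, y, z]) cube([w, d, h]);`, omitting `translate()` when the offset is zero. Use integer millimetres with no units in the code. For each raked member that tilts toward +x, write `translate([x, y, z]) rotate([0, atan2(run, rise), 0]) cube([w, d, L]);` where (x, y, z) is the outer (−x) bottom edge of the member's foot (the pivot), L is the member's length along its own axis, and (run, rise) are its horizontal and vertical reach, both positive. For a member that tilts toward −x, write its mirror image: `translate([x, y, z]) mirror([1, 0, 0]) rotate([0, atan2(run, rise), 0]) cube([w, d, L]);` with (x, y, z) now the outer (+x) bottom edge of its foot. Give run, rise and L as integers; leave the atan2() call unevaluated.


translate([203, 0, 696]) cube([101, 862, 51]);
translate([0, 59, 0]) rotate([0, atan2(203, 696), 0]) cube([26, 49, 725]);
translate([507, 59, 0]) mirror([1, 0, 0]) rotate([0, atan2(203, 696), 0]) cube([26, 49, 725]);
translate([0, 754, 0]) rotate([0, atan2(203, 696), 0]) cube([26, 49, 725]);
translate([507, 754, 0]) mirror([1, 0, 0]) rotate([0, atan2(203, 696), 0]) cube([26, 49, 725]);


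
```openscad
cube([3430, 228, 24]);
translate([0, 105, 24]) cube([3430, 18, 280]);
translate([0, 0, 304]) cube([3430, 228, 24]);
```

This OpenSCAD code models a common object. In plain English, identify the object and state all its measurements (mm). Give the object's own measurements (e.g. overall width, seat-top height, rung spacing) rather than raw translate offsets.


An I-beam lying along x, 3430 mm long. Overall section height 328 mm. Two flanges 228 mm wide (y) and 24 mm thick, one on the floor and one at the top; a web 18 mm thick runs between them, centred on the flange width.


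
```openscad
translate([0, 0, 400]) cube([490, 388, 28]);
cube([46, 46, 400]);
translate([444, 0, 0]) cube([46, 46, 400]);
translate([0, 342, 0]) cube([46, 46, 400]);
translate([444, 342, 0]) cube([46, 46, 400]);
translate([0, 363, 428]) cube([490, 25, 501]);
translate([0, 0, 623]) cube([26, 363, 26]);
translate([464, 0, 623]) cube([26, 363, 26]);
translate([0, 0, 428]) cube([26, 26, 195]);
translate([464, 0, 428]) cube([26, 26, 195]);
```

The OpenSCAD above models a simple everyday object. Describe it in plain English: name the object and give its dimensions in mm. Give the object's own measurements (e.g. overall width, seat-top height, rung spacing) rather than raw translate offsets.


A chair. The seat is a 490×388×28 mm slab with its top at z = 428 mm, on four 46×46 mm corner legs (flush with the seat edges, standing on z = 0). A flat backrest 25 mm thick, 501 mm tall, spans the full seat width and rises from the seat top along its +y edge, rear face flush with the rear of the seat. Two armrests of 26×26 mm section run along each side from the seat's front edge to the front of the backrest, top faces 221 mm above the seat top and outer faces flush with the seat's x-edges; a 26×26 mm post under the front of each armrest stands on the seat at the front corner.


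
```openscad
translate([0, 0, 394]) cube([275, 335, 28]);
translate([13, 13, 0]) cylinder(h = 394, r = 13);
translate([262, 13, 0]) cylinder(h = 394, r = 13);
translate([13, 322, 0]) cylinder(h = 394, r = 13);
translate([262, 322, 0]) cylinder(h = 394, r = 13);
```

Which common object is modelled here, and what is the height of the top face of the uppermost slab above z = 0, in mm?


A stool. The seat height is 422 mm.

A 275×335×28 slab at z = 394 on four corner cylinders — a stool. The seat top is 394 + 28 = 422 mm.


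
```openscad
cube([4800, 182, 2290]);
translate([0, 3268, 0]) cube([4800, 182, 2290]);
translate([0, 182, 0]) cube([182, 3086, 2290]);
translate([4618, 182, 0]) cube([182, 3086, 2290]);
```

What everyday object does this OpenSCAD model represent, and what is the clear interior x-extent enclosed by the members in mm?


A house (or room) frame. The interior width is 4436 mm.

Four 2290 mm walls enclosing a rectangle with no floor or roof — a room or house frame. Outside width is 4800 mm and wall thickness is 182 mm, so the interior width is 4800 − 2 × 182 = 4436 mm.


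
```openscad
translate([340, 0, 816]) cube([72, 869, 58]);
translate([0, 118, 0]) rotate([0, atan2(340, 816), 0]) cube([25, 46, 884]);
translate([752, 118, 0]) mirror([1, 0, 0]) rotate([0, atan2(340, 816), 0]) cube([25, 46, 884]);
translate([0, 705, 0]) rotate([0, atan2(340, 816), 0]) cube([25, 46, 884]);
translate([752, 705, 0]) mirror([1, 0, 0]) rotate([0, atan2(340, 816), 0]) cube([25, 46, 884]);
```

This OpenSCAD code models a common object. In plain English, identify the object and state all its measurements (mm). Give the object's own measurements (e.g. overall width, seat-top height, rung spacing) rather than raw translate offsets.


A sawhorse. A 72×869×58 mm beam (x, y, z) sits on two A-frame leg pairs. Each pair is two raked legs of 25×46 mm section (46 mm along y) splaying symmetrically in x. Each leg rises 816 mm vertically over 340 mm of horizontal reach and is 884 mm long along its own axis. Every leg's outer bottom edge rests on the floor and its outer top edge meets a bottom edge of the beam — the left legs (tilting toward +x) meet the beam's −x bottom edge, the right legs (their mirror images, tilting toward −x) meet its +x bottom edge — so the leg tops tuck under the beam, the beam's underside is 816 mm above the floor, and the feet are 752 mm apart outside-to-outside with the beam centred between them. The two leg pairs are set in 118 mm from either end of the beam.


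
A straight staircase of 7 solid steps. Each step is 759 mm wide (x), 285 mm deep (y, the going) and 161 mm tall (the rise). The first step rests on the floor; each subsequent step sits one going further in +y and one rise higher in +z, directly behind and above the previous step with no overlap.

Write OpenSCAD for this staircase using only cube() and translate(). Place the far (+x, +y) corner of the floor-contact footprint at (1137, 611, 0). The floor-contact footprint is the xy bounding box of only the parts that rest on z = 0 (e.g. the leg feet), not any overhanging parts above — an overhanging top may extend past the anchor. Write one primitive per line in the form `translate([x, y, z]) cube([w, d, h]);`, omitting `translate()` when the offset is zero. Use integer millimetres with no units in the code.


translate([378, 326, 0]) cube([759, 285, 161]);
translate([378, 611, 161]) cube([759, 285, 161]);
translate([378, 896, 322]) cube([759, 285, 161]);
translate([378, 1181, 483]) cube([759, 285, 161]);
translate([378, 1466, 644]) cube([759, 285, 161]);
translate([378, 1751, 805]) cube([759, 285, 161]);
translate([378, 2036, 966]) cube([759, 285, 161]);


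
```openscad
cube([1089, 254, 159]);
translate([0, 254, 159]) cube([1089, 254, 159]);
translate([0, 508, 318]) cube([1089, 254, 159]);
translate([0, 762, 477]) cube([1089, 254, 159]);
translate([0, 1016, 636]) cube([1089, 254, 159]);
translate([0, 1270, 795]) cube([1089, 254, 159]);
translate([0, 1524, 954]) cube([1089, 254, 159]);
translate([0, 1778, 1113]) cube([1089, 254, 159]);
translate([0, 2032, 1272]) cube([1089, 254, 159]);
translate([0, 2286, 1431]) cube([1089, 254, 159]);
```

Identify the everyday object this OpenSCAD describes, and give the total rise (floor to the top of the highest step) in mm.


A staircase. The total rise is 1590 mm.

10 identical blocks, each offset up and back from the previous — a staircase. Each step is 159 mm tall and there are 10 of them, so the total rise is 10 × 159 = 1590 mm.


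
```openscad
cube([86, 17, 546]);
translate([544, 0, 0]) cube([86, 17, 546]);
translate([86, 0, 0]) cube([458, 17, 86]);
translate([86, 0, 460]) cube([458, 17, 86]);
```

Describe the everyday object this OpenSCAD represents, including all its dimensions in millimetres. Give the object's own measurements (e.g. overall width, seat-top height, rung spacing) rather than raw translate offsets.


A rectangular picture frame lying in the x–z plane (depth along y). The opening is 458 mm wide (x) by 374 mm tall (z), surrounded by a border 86 mm wide on all four sides. The frame is 17 mm deep and is made of two full-height vertical stiles with two horizontal rails fitted between them.


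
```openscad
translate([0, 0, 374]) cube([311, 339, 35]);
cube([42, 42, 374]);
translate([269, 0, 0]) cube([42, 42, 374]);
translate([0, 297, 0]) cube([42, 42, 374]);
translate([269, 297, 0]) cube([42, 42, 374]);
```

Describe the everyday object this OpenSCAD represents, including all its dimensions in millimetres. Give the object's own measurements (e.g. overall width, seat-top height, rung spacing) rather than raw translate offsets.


A four-legged stool. The seat is a 311×339×35 mm slab whose top surface is at z = 409 mm; four square legs, each 42×42 mm in cross-section, run from the floor (z = 0) to the underside of the seat, each flush with a corner of the seat.


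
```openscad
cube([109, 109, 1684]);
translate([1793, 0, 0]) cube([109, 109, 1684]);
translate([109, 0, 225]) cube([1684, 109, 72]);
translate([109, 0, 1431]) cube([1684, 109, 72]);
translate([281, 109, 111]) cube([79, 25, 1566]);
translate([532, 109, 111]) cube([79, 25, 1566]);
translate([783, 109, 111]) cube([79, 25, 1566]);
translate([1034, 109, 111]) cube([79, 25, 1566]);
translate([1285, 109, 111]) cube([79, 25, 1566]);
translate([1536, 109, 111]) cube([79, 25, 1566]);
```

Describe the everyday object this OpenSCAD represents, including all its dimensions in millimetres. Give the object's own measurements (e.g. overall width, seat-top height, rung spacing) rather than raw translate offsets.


A fence section. Two 109×109 mm posts, 1684 mm tall, stand on the floor with a clear span of 1684 mm between their inner faces. Two horizontal rails of 109×72 mm section span the gap between the posts with their undersides at z = 225 mm and z = 1431 mm, flush with the posts' −y face. 6 pickets, each 79 mm wide, 25 mm thick and 1566 mm tall, are fixed to the +y face of the rails with their bottoms at z = 111 mm, spaced across the span with a 172 mm gap after the −x post and between neighbouring pickets, with 178 mm left before the +x post.


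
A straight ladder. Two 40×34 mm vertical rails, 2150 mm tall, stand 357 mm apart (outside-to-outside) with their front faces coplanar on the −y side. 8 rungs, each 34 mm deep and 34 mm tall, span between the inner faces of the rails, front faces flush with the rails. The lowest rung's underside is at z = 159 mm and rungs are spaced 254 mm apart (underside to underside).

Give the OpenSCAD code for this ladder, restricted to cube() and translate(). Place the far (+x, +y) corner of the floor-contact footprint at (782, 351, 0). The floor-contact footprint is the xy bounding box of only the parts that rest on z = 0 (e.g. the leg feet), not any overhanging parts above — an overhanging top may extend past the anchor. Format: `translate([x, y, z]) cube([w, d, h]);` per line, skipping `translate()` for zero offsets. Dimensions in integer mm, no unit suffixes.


translate([425, 317, 0]) cube([40, 34, 2150]);
translate([742, 317, 0]) cube([40, 34, 2150]);
translate([465, 317, 159]) cube([277, 34, 34]);
translate([465, 317, 413]) cube([277, 34, 34]);
translate([465, 317, 667]) cube([277, 34, 34]);
translate([465, 317, 921]) cube([277, 34, 34]);
translate([465, 317, 1175]) cube([277, 34, 34]);
translate([465, 317, 1429]) cube([277, 34, 34]);
translate([465, 317, 1683]) cube([277, 34, 34]);
translate([465, 317, 1937]) cube([277, 34, 34]);


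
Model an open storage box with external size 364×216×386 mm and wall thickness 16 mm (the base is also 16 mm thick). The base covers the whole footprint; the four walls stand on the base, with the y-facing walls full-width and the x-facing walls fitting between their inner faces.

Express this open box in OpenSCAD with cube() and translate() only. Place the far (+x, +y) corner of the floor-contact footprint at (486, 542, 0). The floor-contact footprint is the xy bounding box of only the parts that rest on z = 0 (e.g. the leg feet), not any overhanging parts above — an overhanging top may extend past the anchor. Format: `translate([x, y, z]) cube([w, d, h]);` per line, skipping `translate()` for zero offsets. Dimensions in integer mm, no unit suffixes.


translate([122, 326, 0]) cube([364, 216, 16]);
translate([122, 326, 16]) cube([364, 16, 370]);
translate([122, 526, 16]) cube([364, 16, 370]);
translate([122, 342, 16]) cube([16, 184, 370]);
translate([470, 342, 16]) cube([16, 184, 370]);


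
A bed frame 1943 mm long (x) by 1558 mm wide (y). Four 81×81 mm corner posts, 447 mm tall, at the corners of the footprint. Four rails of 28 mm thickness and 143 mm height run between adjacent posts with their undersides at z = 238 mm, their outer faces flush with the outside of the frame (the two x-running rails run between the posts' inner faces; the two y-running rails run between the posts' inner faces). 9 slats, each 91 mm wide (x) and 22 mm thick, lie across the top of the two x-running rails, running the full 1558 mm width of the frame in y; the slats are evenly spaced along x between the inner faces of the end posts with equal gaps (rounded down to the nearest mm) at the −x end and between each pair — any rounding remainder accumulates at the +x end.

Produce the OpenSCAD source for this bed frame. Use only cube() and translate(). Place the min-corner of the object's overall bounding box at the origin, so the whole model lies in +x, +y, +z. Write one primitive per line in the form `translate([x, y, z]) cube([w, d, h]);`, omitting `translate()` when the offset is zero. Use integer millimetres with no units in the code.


cube([81, 81, 447]);
translate([0, 1477, 0]) cube([81, 81, 447]);
translate([1862, 0, 0]) cube([81, 81, 447]);
translate([1862, 1477, 0]) cube([81, 81, 447]);
translate([81, 0, 238]) cube([1781, 28, 143]);
translate([81, 1530, 238]) cube([1781, 28, 143]);
translate([0, 81, 238]) cube([28, 1396, 143]);
translate([1915, 81, 238]) cube([28, 1396, 143]);
translate([177, 0, 381]) cube([91, 1558, 22]);
translate([364, 0, 381]) cube([91, 1558, 22]);
translate([551, 0, 381]) cube([91, 1558, 22]);
translate([738, 0, 381]) cube([91, 1558, 22]);
translate([925, 0, 381]) cube([91, 1558, 22]);
translate([1112, 0, 381]) cube([91, 1558, 22]);
translate([1299, 0, 381]) cube([91, 1558, 22]);
translate([1486, 0, 381]) cube([91, 1558, 22]);
translate([1673, 0, 381]) cube([91, 1558, 22]);


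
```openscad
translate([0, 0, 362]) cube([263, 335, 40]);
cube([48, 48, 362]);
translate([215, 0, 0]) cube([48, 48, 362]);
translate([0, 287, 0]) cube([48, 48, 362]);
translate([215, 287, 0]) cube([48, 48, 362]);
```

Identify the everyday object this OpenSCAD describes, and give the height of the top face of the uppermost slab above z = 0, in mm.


A stool. The seat height is 402 mm.

A 263×335×40 slab at z = 362 on four corner posts — a stool. The seat top is 362 + 40 = 402 mm.


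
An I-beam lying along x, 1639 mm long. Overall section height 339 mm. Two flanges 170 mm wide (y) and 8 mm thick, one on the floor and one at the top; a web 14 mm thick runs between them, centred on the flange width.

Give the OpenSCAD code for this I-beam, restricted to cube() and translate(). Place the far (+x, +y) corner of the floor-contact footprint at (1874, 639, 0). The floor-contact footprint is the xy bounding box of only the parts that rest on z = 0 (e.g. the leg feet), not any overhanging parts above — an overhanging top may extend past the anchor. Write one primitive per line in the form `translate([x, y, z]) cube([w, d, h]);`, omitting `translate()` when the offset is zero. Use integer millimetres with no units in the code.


translate([235, 469, 0]) cube([1639, 170, 8]);
translate([235, 547, 8]) cube([1639, 14, 323]);
translate([235, 469, 331]) cube([1639, 170, 8]);


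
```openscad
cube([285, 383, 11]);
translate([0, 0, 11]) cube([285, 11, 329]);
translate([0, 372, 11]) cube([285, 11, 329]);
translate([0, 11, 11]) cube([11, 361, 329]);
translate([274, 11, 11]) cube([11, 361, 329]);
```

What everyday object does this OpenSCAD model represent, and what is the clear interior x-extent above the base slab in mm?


An open box. The internal width is 263 mm.

A 285×383 base slab with four walls standing on it — an open box. The base is 285 mm wide and the walls are 11 mm thick, so the internal width is 285 − 2 × 11 = 263 mm.


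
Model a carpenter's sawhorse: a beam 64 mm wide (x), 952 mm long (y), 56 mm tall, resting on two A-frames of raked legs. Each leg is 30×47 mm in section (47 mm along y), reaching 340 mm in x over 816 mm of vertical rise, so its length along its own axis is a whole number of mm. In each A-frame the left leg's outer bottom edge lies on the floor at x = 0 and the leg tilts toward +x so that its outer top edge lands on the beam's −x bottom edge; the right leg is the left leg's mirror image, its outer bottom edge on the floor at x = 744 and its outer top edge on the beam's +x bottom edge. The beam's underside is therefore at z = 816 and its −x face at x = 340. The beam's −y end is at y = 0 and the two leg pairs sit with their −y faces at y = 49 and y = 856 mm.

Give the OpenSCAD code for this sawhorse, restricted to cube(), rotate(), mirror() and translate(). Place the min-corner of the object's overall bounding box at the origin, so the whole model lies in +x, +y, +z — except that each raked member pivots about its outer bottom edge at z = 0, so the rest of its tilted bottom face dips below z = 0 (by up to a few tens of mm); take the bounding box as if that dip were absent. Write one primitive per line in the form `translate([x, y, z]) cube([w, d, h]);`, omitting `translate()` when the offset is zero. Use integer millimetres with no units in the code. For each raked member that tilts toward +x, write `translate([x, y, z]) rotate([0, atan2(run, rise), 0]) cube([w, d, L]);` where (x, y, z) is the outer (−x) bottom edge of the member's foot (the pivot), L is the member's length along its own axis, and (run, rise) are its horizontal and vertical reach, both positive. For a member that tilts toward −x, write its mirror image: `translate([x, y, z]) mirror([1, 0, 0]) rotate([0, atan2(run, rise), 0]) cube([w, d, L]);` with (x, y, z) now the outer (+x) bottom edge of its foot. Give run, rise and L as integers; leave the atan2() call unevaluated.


translate([340, 0, 816]) cube([64, 952, 56]);
translate([0, 49, 0]) rotate([0, atan2(340, 816), 0]) cube([30, 47, 884]);
translate([744, 49, 0]) mirror([1, 0, 0]) rotate([0, atan2(340, 816), 0]) cube([30, 47, 884]);
translate([0, 856, 0]) rotate([0, atan2(340, 816), 0]) cube([30, 47, 884]);
translate([744, 856, 0]) mirror([1, 0, 0]) rotate([0, atan2(340, 816), 0]) cube([30, 47, 884]);


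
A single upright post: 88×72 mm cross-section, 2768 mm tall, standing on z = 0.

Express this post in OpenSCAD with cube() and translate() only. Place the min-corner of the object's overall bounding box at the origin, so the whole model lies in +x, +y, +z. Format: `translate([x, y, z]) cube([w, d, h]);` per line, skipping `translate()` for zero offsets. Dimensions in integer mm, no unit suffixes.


cube([88, 72, 2768]);


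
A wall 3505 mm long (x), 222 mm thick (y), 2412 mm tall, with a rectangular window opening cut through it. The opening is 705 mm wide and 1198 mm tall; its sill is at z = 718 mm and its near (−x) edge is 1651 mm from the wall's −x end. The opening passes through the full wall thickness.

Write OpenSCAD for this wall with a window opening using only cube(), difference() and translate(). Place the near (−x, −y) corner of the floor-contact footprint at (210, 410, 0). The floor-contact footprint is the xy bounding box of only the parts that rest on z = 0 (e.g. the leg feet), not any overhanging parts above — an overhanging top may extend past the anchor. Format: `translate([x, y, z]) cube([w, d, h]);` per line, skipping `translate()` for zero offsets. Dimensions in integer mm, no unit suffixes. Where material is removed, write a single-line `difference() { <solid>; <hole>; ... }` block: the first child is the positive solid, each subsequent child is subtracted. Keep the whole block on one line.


difference() { translate([210, 410, 0]) cube([3505, 222, 2412]); translate([1861, 410, 718]) cube([705, 222, 1198]); }


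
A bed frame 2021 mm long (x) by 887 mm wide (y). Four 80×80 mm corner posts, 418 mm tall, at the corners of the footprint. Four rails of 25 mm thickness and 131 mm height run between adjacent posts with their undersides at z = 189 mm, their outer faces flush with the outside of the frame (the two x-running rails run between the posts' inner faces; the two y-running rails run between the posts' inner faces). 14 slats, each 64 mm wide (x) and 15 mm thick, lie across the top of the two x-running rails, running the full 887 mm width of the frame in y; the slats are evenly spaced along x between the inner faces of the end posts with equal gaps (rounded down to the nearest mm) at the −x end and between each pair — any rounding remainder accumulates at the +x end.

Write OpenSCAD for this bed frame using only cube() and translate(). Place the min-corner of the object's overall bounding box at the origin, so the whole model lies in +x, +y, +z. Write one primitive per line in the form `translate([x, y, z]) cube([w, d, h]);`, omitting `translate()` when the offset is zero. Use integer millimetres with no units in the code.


// slat z = rail_z + rail_h = 189 + 131 = 320
// slat gap = ⌊(1861 − 14·64) / 15⌋ = 64
cube([80, 80, 418]);
translate([0, 807, 0]) cube([80, 80, 418]);
translate([1941, 0, 0]) cube([80, 80, 418]);
translate([1941, 807, 0]) cube([80, 80, 418]);
translate([80, 0, 189]) cube([1861, 25, 131]);
translate([80, 862, 189]) cube([1861, 25, 131]);
translate([0, 80, 189]) cube([25, 727, 131]);
translate([1996, 80, 189]) cube([25, 727, 131]);
translate([144, 0, 320]) cube([64, 887, 15]);
translate([272, 0, 320]) cube([64, 887, 15]);
translate([400, 0, 320]) cube([64, 887, 15]);
translate([528, 0, 320]) cube([64, 887, 15]);
translate([656, 0, 320]) cube([64, 887, 15]);
translate([784, 0, 320]) cube([64, 887, 15]);
translate([912, 0, 320]) cube([64, 887, 15]);
translate([1040, 0, 320]) cube([64, 887, 15]);
translate([1168, 0, 320]) cube([64, 887, 15]);
translate([1296, 0, 320]) cube([64, 887, 15]);
translate([1424, 0, 320]) cube([64, 887, 15]);
translate([1552, 0, 320]) cube([64, 887, 15]);
translate([1680, 0, 320]) cube([64, 887, 15]);
translate([1808, 0, 320]) cube([64, 887, 15]);


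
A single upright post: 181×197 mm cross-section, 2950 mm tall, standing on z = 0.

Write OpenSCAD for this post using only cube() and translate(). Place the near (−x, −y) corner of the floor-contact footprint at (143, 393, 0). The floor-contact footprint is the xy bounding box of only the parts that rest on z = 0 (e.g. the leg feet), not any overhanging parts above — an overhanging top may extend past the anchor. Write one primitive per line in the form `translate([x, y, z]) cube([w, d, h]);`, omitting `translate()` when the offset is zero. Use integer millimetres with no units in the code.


translate([143, 393, 0]) cube([181, 197, 2950]);


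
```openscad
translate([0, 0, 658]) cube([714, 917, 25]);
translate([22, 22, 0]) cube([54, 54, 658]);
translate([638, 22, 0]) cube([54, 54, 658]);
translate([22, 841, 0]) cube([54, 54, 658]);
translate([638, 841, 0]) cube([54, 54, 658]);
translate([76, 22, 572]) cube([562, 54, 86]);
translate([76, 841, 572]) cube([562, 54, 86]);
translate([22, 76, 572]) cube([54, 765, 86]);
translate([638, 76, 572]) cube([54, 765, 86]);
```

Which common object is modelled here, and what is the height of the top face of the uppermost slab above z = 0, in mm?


A table. The table height is 683 mm.

A 714×917×25 slab sits at z = 658 on four 54 mm square posts — a table. The top surface is at 658 + 25 = 683 mm.


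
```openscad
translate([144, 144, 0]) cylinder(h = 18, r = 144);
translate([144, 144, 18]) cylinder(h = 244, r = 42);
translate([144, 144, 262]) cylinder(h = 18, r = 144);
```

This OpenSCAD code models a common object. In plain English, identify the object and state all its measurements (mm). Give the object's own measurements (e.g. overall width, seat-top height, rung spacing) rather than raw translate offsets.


A spool: two coaxial disc flanges of radius 144 mm and thickness 18 mm, joined by a core cylinder of radius 42 mm and height 244 mm. The lower flange rests on z = 0 and the three cylinders share a vertical axis.
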